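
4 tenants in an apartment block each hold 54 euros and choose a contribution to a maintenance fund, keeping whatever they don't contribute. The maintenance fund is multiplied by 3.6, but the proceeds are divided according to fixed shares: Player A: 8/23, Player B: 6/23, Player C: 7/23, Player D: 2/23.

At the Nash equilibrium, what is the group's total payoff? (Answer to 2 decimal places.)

496.80 euros

Player j's private return per contributed unit is 3.6 × (j's share). Contributing is weakly dominant for j when that share is at least 1/3.6 = 0.2778, and contributing 0 is dominant otherwise.
The shares above 0.2778 belong to Player A and Player C, contributing 54 each; the remaining 2 contribute 0. Total contributed: 108.
The maintenance fund pays out 3.6 × 108 = 388.80 in total (split across the unequal shares, but the aggregate is all that matters for the group sum).
The 2 free-riders keep 54 each, adding 108. Group total = 108 + 388.80 = 496.80.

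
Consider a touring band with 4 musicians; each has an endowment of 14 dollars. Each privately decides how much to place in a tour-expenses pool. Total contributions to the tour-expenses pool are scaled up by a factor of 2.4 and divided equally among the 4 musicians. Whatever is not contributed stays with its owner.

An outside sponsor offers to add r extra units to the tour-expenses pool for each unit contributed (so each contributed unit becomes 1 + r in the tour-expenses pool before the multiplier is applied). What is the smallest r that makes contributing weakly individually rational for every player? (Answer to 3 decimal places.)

With matching at rate r, one contributed unit becomes (1 + r) in the tour-expenses pool and returns 2.4 × (1 + r) / 4 to the contributor.
Setting this equal to 1: 1 + r = 4/2.4 = 1.6667.
So the minimum matching rate is r = 1.6667 − 1 = 0.667.

0.667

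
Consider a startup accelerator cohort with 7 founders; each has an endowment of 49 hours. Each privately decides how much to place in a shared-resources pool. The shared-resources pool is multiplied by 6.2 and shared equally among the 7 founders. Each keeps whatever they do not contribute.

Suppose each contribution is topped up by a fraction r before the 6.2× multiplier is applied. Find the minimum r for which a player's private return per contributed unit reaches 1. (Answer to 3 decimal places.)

0.129

With matching at rate r, one contributed unit becomes (1 + r) in the shared-resources pool and returns 6.2 × (1 + r) / 7 to the contributor.
Setting this equal to 1: 1 + r = 7/6.2 = 1.1290.
So the minimum matching rate is r = 1.1290 − 1 = 0.129.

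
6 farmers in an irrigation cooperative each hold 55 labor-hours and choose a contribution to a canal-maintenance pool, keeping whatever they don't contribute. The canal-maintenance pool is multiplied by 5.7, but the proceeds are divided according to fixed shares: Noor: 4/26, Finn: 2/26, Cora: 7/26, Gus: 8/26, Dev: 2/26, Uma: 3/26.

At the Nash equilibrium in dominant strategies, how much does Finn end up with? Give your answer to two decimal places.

A player with share s gets back 5.7·s per unit contributed, so full contribution is dominant for anyone with s > 1/5.7 = 0.1754 and zero contribution is dominant for anyone below.
The shares above 0.1754 belong to Cora and Gus, contributing 55 each; the remaining 4 contribute 0. Total contributed: 110.
Finn keeps 55 and receives 5.7 × 110 × 2/26 = 48.23 from the canal-maintenance pool, for a payoff of 103.23.

103.23 labor-hours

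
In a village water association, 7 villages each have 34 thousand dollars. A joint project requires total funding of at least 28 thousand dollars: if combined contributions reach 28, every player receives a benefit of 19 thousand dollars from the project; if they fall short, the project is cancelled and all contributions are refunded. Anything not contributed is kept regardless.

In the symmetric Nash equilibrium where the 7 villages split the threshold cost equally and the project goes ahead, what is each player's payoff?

Equal share of the threshold: 28/7 = 4.
At this profile no one gains by cutting their contribution: any cut drops the total below 28, the project is cancelled, contributions are refunded, and the deviator ends with 34, which is less than 34 − 4 + 19 = 49. Contributing more than 4 just wastes the excess. So contributing exactly 4 is a best response.
Each player's payoff: 34 − 4 + 19 = 49.

49 thousand dollars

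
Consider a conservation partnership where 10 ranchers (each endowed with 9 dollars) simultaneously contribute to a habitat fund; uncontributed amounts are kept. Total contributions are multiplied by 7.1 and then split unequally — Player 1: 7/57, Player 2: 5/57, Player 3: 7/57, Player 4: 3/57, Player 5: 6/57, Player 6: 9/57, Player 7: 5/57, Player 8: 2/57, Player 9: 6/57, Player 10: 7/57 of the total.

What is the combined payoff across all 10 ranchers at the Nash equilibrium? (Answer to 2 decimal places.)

144.90 dollars

Player j's private return per contributed unit is 7.1 × (j's share). Contributing is weakly dominant for j when that share is at least 1/7.1 = 0.1408, and contributing 0 is dominant otherwise.
The only share above 0.1408 is Player 6's 9/57, contributing 9; the remaining 9 contribute 0. Total contributed: 9.
The habitat fund pays out 7.1 × 9 = 63.90 in total (split across the unequal shares, but the aggregate is all that matters for the group sum).
The 9 free-riders keep 9 each, adding 81. Group total = 81 + 63.90 = 144.90.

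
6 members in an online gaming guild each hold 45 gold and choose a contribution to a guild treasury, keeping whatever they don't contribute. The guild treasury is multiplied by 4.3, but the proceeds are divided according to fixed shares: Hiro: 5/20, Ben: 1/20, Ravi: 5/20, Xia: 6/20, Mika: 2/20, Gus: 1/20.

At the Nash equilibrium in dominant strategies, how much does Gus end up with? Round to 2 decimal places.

74.03 gold

For player j, contributing a unit is worthwhile iff 4.3 × (j's share) ≥ 1, i.e. iff j's share is at least 0.2326.
Hiro, Ravi and Xia are above the threshold, contributing 45 each; the remaining 3 contribute 0. Total contributed: 135.
Gus keeps 45 and receives 4.3 × 135 × 1/20 = 29.03 from the guild treasury, for a payoff of 74.03.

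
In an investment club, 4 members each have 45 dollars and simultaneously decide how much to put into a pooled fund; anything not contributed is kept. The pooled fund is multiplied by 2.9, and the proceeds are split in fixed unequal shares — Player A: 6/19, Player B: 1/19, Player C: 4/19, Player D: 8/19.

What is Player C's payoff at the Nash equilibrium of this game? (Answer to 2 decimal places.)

72.47 dollars

For player j, contributing a unit is worthwhile iff 2.9 × (j's share) ≥ 1, i.e. iff j's share is at least 0.3448.
The only share above 0.3448 is Player D's 8/19, contributing 45; the remaining 3 contribute 0. Total contributed: 45.
Player C keeps 45 and receives 2.9 × 45 × 4/19 = 27.47 from the pooled fund, for a payoff of 72.47.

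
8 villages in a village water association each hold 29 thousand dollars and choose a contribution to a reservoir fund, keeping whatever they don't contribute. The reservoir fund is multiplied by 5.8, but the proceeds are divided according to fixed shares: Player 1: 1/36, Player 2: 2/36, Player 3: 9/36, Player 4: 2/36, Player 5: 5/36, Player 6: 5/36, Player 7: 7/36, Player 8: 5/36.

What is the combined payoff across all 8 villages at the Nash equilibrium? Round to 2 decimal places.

510.40 thousand dollars

Each unit j contributes comes back to j as 5.8 × (j's share), so j prefers to contribute only if that share exceeds 1/5.8 = 0.1724; otherwise keeping the unit dominates.
Player 3 and Player 7 are above the threshold, contributing 29 each; the remaining 6 contribute 0. Total contributed: 58.
The reservoir fund pays out 5.8 × 58 = 336.40 in total (split across the unequal shares, but the aggregate is all that matters for the group sum).
The 6 free-riders keep 29 each, adding 174. Group total = 174 + 336.40 = 510.40.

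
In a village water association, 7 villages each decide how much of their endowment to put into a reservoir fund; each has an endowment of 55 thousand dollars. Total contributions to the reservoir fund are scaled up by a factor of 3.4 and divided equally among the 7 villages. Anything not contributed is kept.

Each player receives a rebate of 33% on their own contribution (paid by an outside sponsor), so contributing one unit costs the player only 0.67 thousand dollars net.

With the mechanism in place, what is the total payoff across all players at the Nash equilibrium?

Even with the mechanism, each unit contributed returns only (3.4/7) / 0.67 = 0.7249 per unit of net cost, so contributing nothing is still dominant.
At the Nash equilibrium no one contributes; group total payoff = 7 × 55 = 385.

385.00 thousand dollars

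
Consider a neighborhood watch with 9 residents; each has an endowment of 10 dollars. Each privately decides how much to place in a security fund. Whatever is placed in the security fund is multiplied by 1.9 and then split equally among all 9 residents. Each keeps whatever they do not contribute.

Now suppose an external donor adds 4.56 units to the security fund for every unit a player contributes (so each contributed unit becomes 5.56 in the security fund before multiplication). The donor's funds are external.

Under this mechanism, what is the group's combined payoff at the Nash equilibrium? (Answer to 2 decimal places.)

950.76 dollars

With the mechanism, a contributed unit returns 1.9 × 5.56 / 9 = 1.1738 per unit of net cost to the contributor — now above 1 — so contributing fully is weakly dominant for every player.
So the Nash equilibrium is full contribution by all 9; the group earns 1.9 × 5.56 × 90 = 950.76.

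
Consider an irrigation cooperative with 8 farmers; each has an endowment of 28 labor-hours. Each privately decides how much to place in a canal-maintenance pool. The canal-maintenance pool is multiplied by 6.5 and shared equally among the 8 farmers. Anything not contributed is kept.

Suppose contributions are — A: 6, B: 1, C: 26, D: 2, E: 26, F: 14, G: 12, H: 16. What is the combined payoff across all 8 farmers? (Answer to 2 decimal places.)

Total contributed: 6 + 1 + 26 + 2 + 26 + 14 + 12 + 16 = 103; total kept: 8 × 28 − 103 = 121.
The canal-maintenance pool pays out 6.5 × 103 = 669.50 in aggregate.
Group total = 121 + 669.50 = 790.50.

790.50 labor-hours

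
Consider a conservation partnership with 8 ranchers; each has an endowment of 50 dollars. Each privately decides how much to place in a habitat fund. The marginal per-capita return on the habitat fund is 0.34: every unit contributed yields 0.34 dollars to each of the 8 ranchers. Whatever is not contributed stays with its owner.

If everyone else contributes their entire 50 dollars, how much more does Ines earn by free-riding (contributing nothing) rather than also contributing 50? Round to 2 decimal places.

33.00 dollars

Switching from a contribution of 50 to 0 lets Ines keep an extra 50 dollars, but lowers the habitat fund by 50, which costs Ines their own share of that drop: 0.34 × 50 = 17.00.
Net gain = 50 − 17.00 = 33.00. The private return per contributed unit (0.34) is below 1, so free-riding is indeed the best response regardless of what the others do.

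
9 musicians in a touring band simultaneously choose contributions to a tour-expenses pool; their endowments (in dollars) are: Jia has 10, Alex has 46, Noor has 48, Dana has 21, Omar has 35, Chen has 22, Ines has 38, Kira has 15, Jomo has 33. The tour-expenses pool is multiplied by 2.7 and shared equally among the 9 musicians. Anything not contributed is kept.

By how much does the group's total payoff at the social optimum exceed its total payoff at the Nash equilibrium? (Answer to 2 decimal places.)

455.60 dollars

The private return per contributed unit is 2.7/9 = 0.3000 < 1 for every player regardless of endowment, so the Nash equilibrium is zero contribution and the group total is Σ E_j = 10 + 46 + 48 + 21 + 35 + 22 + 38 + 15 + 33 = 268.
Each contributed unit returns 2.700 to the group, so the social optimum is full contribution by everyone: group total = 2.700 × 268 = 723.60.
Efficiency loss = (2.700 − 1) × 268 = 455.60.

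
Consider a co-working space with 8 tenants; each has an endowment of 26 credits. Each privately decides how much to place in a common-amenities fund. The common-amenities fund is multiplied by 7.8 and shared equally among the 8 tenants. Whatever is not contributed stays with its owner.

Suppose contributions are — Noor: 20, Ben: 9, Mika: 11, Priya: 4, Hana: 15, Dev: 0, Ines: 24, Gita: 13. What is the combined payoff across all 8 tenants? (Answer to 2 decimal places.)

860.80 credits

Total contributed: 20 + 9 + 11 + 4 + 15 + 0 + 24 + 13 = 96; total kept: 8 × 26 − 96 = 112.
The common-amenities fund pays out 7.8 × 96 = 748.80 in aggregate.
Group total = 112 + 748.80 = 860.80.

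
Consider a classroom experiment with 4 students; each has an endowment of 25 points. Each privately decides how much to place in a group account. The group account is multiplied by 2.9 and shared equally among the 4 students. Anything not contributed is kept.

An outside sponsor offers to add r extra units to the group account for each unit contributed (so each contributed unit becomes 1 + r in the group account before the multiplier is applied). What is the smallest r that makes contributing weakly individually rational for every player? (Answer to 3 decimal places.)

With matching at rate r, one contributed unit becomes (1 + r) in the group account and returns 2.9 × (1 + r) / 4 to the contributor.
Setting this equal to 1: 1 + r = 4/2.9 = 1.3793.
So the minimum matching rate is r = 1.3793 − 1 = 0.379.

0.379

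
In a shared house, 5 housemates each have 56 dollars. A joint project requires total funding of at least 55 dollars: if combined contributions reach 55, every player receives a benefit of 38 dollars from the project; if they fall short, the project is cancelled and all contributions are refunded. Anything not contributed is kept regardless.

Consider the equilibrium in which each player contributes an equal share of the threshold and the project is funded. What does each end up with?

83 dollars

Equal share of the threshold: 55/5 = 11.
At this profile no one gains by cutting their contribution: any cut drops the total below 55, the project is cancelled, contributions are refunded, and the deviator ends with 56, which is less than 56 − 11 + 38 = 83. Contributing more than 11 just wastes the excess. So contributing exactly 11 is a best response.
Each player's payoff: 56 − 11 + 38 = 83.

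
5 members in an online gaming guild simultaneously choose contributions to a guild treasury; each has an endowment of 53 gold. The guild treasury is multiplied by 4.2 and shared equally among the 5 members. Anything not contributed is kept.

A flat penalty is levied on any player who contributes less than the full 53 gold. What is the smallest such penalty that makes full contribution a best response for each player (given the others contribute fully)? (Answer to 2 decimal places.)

8.48 gold

Given the others contribute fully, the best deviation is to contribute 0 (any partial contribution still incurs the fine and gives up units whose private return 0.8400 is below 1).
Deviating from 53 to 0 saves 53 gold but forfeits the deviator's share of the drop in the guild treasury: 4.2/5 × 53 = 44.52.
So the deviation gain is 53 − 44.52 = 8.48, and the fine must be at least 8.48 gold to wipe it out.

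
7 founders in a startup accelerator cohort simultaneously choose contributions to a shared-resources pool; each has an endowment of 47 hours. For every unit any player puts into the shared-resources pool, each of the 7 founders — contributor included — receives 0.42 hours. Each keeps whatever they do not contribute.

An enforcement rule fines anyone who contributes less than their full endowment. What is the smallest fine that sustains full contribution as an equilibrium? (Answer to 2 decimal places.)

27.26 hours

Given the others contribute fully, the best deviation is to contribute 0 (any partial contribution still incurs the fine and gives up units whose private return 0.42 is below 1).
Deviating from 47 to 0 saves 47 hours but forfeits the deviator's share of the drop in the shared-resources pool: 0.42 × 47 = 19.74.
So the deviation gain is 47 − 19.74 = 27.26, and the fine must be at least 27.26 hours to wipe it out.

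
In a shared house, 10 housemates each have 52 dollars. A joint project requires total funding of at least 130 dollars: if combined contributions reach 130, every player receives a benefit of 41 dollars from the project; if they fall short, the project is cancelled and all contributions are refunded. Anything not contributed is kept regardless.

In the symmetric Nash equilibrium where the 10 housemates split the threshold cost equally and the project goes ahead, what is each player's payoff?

Equal share of the threshold: 130/10 = 13.
At this profile no one gains by cutting their contribution: any cut drops the total below 130, the project is cancelled, contributions are refunded, and the deviator ends with 52, which is less than 52 − 13 + 41 = 80. Contributing more than 13 just wastes the excess. So contributing exactly 13 is a best response.
Each player's payoff: 52 − 13 + 41 = 80.

80 dollars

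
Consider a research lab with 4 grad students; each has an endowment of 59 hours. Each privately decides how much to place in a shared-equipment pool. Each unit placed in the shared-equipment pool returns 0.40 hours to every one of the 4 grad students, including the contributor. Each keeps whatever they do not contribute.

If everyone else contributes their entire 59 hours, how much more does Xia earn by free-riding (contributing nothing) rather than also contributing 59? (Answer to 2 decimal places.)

Switching from a contribution of 59 to 0 lets Xia keep an extra 59 hours, but lowers the shared-equipment pool by 59, which costs Xia their own share of that drop: 0.40 × 59 = 23.60.
Net gain = 59 − 23.60 = 35.40. The private return per contributed unit (0.40) is below 1, so free-riding is indeed the best response regardless of what the others do.

35.40 hours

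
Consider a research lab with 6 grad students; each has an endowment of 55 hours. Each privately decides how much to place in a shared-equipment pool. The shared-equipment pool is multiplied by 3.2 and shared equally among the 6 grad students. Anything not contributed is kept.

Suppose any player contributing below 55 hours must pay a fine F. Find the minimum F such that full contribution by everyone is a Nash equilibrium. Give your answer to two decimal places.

25.67 hours

Given the others contribute fully, the best deviation is to contribute 0 (any partial contribution still incurs the fine and gives up units whose private return 0.5333 is below 1).
Deviating from 55 to 0 saves 55 hours but forfeits the deviator's share of the drop in the shared-equipment pool: 3.2/6 × 55 = 29.33.
So the deviation gain is 55 − 29.33 = 25.67, and the fine must be at least 25.67 hours to wipe it out.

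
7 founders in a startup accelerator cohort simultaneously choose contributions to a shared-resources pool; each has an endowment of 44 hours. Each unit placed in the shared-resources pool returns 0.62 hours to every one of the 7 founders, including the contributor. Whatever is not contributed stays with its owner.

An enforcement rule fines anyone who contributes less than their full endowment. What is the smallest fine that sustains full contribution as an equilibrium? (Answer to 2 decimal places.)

Given the others contribute fully, the best deviation is to contribute 0 (any partial contribution still incurs the fine and gives up units whose private return 0.62 is below 1).
Deviating from 44 to 0 saves 44 hours but forfeits the deviator's share of the drop in the shared-resources pool: 0.62 × 44 = 27.28.
So the deviation gain is 44 − 27.28 = 16.72, and the fine must be at least 16.72 hours to wipe it out.

16.72 hours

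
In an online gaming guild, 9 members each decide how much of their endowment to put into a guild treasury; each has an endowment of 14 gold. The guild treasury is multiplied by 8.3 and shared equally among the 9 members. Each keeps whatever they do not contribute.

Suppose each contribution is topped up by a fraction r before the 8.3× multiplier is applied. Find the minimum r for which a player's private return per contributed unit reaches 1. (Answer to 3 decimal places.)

0.084

With matching at rate r, one contributed unit becomes (1 + r) in the guild treasury and returns 8.3 × (1 + r) / 9 to the contributor.
Setting this equal to 1: 1 + r = 9/8.3 = 1.0843.
So the minimum matching rate is r = 1.0843 − 1 = 0.084.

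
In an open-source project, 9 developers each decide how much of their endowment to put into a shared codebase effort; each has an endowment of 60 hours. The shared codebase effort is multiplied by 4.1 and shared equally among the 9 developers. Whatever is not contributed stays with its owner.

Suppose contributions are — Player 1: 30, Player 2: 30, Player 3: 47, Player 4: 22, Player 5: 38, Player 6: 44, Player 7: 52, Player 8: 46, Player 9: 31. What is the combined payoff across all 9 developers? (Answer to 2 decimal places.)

1594.00 hours

Total contributed: 30 + 30 + 47 + 22 + 38 + 44 + 52 + 46 + 31 = 340; total kept: 9 × 60 − 340 = 200.
The shared codebase effort pays out 4.1 × 340 = 1394.00 in aggregate.
Group total = 200 + 1394.00 = 1594.00.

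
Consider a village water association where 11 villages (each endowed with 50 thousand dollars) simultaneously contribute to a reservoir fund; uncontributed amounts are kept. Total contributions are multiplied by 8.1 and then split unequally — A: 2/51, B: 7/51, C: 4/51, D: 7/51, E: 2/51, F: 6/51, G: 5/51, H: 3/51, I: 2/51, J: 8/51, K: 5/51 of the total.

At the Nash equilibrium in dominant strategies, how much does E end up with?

Each unit j contributes comes back to j as 8.1 × (j's share), so j prefers to contribute only if that share exceeds 1/8.1 = 0.1235; otherwise keeping the unit dominates.
The shares above 0.1235 belong to B, D and J, contributing 50 each; the remaining 8 contribute 0. Total contributed: 150.
E keeps 50 and receives 8.1 × 150 × 2/51 = 47.65 from the reservoir fund, for a payoff of 97.65.

97.65 thousand dollars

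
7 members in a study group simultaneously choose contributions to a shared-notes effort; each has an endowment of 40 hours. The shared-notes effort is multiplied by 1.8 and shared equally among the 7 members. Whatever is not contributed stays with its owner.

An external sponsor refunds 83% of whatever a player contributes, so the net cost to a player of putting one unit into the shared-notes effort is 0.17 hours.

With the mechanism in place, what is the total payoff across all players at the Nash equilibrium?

736.40 hours

Under the mechanism each unit contributed yields (1.8/7) / 0.17 = 1.5126 back to its contributor per unit of net cost, which exceeds 1, making full contribution the dominant choice for everyone.
So the Nash equilibrium is full contribution by all 7; the group earns 7 × (40 × 0.83 + 1.8 × 40) = 736.40.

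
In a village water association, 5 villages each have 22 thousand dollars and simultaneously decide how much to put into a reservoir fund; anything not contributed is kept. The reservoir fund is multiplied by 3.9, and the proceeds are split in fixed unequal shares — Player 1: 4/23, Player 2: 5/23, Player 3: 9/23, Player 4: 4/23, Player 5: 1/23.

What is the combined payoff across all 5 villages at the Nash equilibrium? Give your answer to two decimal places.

173.80 thousand dollars

Each unit j contributes comes back to j as 3.9 × (j's share), so j prefers to contribute only if that share exceeds 1/3.9 = 0.2564; otherwise keeping the unit dominates.
Player 3 alone (share 9/23) is above the threshold, contributing 22; the remaining 4 contribute 0. Total contributed: 22.
The reservoir fund pays out 3.9 × 22 = 85.80 in total (split across the unequal shares, but the aggregate is all that matters for the group sum).
The 4 free-riders keep 22 each, adding 88. Group total = 88 + 85.80 = 173.80.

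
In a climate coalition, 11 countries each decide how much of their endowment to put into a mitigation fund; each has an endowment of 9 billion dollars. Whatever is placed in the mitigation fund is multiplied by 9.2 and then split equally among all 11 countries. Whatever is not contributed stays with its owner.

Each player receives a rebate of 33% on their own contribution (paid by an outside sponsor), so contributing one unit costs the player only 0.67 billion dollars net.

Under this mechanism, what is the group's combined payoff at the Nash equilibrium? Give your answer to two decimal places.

943.47 billion dollars

Under the mechanism each unit contributed yields (9.2/11) / 0.67 = 1.2483 back to its contributor per unit of net cost, which exceeds 1, making full contribution the dominant choice for everyone.
So the Nash equilibrium is full contribution by all 11; the group earns 11 × (9 × 0.33 + 9.2 × 9) = 943.47.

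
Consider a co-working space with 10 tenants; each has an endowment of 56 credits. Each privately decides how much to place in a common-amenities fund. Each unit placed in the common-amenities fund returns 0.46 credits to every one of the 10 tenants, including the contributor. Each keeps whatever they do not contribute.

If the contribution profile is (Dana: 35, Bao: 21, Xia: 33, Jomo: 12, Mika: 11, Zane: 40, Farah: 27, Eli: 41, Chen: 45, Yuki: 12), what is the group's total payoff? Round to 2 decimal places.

Total contributed: 35 + 21 + 33 + 12 + 11 + 40 + 27 + 41 + 45 + 12 = 277; total kept: 10 × 56 − 277 = 283.
The common-amenities fund pays out 0.46 × 10 × 277 = 1274.20 in aggregate.
Group total = 283 + 1274.20 = 1557.20.

1557.20 credits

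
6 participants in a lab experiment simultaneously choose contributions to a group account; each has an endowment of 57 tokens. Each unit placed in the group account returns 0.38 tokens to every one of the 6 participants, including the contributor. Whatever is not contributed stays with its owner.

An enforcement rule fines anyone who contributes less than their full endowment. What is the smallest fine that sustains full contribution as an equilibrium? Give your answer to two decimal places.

Given the others contribute fully, the best deviation is to contribute 0 (any partial contribution still incurs the fine and gives up units whose private return 0.38 is below 1).
Deviating from 57 to 0 saves 57 tokens but forfeits the deviator's share of the drop in the group account: 0.38 × 57 = 21.66.
So the deviation gain is 57 − 21.66 = 35.34, and the fine must be at least 35.34 tokens to wipe it out.

35.34 tokens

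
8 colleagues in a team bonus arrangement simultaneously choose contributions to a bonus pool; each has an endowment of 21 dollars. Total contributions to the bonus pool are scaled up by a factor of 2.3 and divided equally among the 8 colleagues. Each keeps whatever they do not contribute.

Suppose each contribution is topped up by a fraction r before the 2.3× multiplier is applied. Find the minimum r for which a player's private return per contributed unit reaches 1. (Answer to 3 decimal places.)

With matching at rate r, one contributed unit becomes (1 + r) in the bonus pool and returns 2.3 × (1 + r) / 8 to the contributor.
Setting this equal to 1: 1 + r = 8/2.3 = 3.4783.
So the minimum matching rate is r = 3.4783 − 1 = 2.478.

2.478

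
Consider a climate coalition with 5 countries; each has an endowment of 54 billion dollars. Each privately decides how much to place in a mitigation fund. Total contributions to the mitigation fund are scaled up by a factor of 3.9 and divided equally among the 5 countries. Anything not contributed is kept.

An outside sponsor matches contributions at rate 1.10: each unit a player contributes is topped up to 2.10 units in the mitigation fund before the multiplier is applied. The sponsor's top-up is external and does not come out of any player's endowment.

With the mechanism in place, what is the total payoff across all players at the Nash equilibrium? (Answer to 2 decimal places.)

2211.30 billion dollars

With the mechanism, a contributed unit returns 3.9 × 2.10 / 5 = 1.6380 per unit of net cost to the contributor — now above 1 — so contributing fully is weakly dominant for every player.
So the Nash equilibrium is full contribution by all 5; the group earns 3.9 × 2.10 × 270 = 2211.30.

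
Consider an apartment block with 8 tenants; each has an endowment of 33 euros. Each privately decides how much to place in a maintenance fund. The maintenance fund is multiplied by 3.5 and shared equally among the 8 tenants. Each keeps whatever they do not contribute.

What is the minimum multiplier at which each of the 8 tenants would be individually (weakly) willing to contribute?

8

A contributed unit returns (multiplier)/8 to its contributor.
This reaches 1 exactly when the multiplier is 8.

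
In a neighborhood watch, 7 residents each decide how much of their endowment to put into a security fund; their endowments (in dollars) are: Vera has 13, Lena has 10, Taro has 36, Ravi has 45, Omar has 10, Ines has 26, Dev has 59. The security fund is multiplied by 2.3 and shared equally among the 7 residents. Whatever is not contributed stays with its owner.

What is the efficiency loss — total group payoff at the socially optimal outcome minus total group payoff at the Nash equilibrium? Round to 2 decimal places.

258.70 dollars

The private return per contributed unit is 2.3/7 = 0.3286 < 1 for every player regardless of endowment, so the Nash equilibrium is zero contribution and the group total is Σ E_j = 13 + 10 + 36 + 45 + 10 + 26 + 59 = 199.
Each contributed unit returns 2.300 to the group, so the social optimum is full contribution by everyone: group total = 2.300 × 199 = 457.70.
Efficiency loss = (2.300 − 1) × 199 = 258.70.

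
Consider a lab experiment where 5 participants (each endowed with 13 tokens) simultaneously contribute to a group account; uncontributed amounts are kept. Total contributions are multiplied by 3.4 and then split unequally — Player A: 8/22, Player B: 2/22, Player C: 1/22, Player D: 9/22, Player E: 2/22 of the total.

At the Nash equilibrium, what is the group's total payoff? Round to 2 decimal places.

For player j, contributing a unit is worthwhile iff 3.4 × (j's share) ≥ 1, i.e. iff j's share is at least 0.2941.
Player A and Player D clear that bar, contributing 13 each; the remaining 3 contribute 0. Total contributed: 26.
The group account pays out 3.4 × 26 = 88.40 in total (split across the unequal shares, but the aggregate is all that matters for the group sum).
The 3 free-riders keep 13 each, adding 39. Group total = 39 + 88.40 = 127.40.

127.40 tokens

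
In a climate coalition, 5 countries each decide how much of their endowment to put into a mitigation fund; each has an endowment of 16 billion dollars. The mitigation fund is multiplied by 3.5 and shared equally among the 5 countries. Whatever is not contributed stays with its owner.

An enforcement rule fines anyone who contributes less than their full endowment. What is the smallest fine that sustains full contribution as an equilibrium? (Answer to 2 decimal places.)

Given the others contribute fully, the best deviation is to contribute 0 (any partial contribution still incurs the fine and gives up units whose private return 0.7000 is below 1).
Deviating from 16 to 0 saves 16 billion dollars but forfeits the deviator's share of the drop in the mitigation fund: 3.5/5 × 16 = 11.20.
So the deviation gain is 16 − 11.20 = 4.80, and the fine must be at least 4.80 billion dollars to wipe it out.

4.80 billion dollars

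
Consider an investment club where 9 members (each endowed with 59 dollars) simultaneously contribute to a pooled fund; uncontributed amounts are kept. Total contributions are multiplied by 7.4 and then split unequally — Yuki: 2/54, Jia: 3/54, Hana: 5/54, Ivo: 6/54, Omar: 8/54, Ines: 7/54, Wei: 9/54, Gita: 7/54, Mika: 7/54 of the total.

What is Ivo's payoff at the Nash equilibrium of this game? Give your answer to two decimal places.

Each unit j contributes comes back to j as 7.4 × (j's share), so j prefers to contribute only if that share exceeds 1/7.4 = 0.1351; otherwise keeping the unit dominates.
Omar and Wei are above the threshold, contributing 59 each; the remaining 7 contribute 0. Total contributed: 118.
Ivo keeps 59 and receives 7.4 × 118 × 6/54 = 97.02 from the pooled fund, for a payoff of 156.02.

156.02 dollars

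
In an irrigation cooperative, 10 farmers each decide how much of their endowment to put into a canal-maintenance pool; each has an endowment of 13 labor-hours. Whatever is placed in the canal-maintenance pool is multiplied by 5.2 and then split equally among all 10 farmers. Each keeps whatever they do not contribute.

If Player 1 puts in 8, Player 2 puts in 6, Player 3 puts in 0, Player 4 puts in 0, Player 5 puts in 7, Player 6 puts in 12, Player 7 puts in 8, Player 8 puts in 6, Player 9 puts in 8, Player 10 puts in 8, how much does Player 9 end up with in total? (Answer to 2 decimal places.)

37.76 labor-hours

Total contributed: 8 + 6 + 0 + 0 + 7 + 12 + 8 + 6 + 8 + 8 = 63.
Each receives 5.2 × 63 / 10 = 32.76 from the canal-maintenance pool.
Player 9 keeps 13 − 8 = 5, so Player 9's payoff is 5 + 32.76 = 37.76.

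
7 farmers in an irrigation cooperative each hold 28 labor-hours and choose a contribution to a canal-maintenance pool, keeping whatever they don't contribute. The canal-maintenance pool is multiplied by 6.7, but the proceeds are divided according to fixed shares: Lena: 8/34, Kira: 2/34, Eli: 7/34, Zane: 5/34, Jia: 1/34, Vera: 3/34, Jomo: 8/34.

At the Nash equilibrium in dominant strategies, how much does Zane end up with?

Each unit j contributes comes back to j as 6.7 × (j's share), so j prefers to contribute only if that share exceeds 1/6.7 = 0.1493; otherwise keeping the unit dominates.
Lena, Eli and Jomo clear that bar, contributing 28 each; the remaining 4 contribute 0. Total contributed: 84.
Zane keeps 28 and receives 6.7 × 84 × 5/34 = 82.76 from the canal-maintenance pool, for a payoff of 110.76.

110.76 labor-hours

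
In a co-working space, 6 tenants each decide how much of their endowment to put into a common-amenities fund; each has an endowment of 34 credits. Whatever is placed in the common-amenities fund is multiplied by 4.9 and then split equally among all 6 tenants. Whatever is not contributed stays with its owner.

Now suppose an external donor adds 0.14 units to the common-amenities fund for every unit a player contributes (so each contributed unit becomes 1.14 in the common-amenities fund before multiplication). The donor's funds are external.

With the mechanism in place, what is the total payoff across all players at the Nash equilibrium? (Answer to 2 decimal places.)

204.00 credits

With the mechanism, a contributed unit returns 4.9 × 1.14 / 6 = 0.9310 per unit of net cost — still below 1 — so contributing 0 remains dominant for every player.
At the Nash equilibrium no one contributes; group total payoff = 6 × 34 = 204.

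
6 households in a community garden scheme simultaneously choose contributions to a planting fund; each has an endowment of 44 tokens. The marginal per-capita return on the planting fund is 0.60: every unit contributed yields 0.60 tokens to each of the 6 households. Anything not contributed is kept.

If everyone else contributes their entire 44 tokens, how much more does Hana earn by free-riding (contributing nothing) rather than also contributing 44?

17.60 tokens

Switching from a contribution of 44 to 0 lets Hana keep an extra 44 tokens, but lowers the planting fund by 44, which costs Hana their own share of that drop: 0.60 × 44 = 26.40.
Net gain = 44 − 26.40 = 17.60. The private return per contributed unit (0.60) is below 1, so free-riding is indeed the best response regardless of what the others do.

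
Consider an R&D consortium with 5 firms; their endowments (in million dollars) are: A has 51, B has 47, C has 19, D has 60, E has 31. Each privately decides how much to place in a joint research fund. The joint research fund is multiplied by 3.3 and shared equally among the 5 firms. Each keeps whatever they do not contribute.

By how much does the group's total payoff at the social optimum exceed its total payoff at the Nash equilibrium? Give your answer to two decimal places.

The private return per contributed unit is 3.3/5 = 0.6600 < 1 for every player regardless of endowment, so the Nash equilibrium is zero contribution and the group total is Σ E_j = 51 + 47 + 19 + 60 + 31 = 208.
Each contributed unit returns 3.300 to the group, so the social optimum is full contribution by everyone: group total = 3.300 × 208 = 686.40.
Efficiency loss = (3.300 − 1) × 208 = 478.40.

478.40 million dollars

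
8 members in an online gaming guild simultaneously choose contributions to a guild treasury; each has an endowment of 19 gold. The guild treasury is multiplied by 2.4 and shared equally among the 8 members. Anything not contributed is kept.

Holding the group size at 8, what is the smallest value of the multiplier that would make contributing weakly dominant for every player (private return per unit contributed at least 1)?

A contributed unit returns (multiplier)/8 to its contributor.
This reaches 1 exactly when the multiplier is 8.

8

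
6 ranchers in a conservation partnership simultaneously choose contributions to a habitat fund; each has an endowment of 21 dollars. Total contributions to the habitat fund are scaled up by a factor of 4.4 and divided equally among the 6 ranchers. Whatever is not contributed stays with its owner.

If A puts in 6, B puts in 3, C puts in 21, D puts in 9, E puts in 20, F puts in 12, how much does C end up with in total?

Total contributed: 6 + 3 + 21 + 9 + 20 + 12 = 71.
Each receives 4.4 × 71 / 6 = 52.07 from the habitat fund.
C keeps 21 − 21 = 0, so C's payoff is 0 + 52.07 = 52.07.

52.07 dollars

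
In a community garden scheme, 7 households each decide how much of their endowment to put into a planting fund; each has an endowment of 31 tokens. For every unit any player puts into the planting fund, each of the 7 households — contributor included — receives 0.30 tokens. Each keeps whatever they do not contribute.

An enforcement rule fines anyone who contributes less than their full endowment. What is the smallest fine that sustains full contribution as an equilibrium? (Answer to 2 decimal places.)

Given the others contribute fully, the best deviation is to contribute 0 (any partial contribution still incurs the fine and gives up units whose private return 0.30 is below 1).
Deviating from 31 to 0 saves 31 tokens but forfeits the deviator's share of the drop in the planting fund: 0.30 × 31 = 9.30.
So the deviation gain is 31 − 9.30 = 21.70, and the fine must be at least 21.70 tokens to wipe it out.

21.70 tokens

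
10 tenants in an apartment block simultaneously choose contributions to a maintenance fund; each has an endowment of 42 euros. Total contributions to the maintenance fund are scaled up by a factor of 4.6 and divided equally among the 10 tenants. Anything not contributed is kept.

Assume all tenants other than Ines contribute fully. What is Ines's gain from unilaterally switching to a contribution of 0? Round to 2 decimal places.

22.68 euros

Switching from a contribution of 42 to 0 lets Ines keep an extra 42 euros, but lowers the maintenance fund by 42, which costs Ines their own share of that drop: 4.6/10 × 42 = 19.32.
Net gain = 42 − 19.32 = 22.68. The private return per contributed unit (0.4600) is below 1, so free-riding is indeed the best response regardless of what the others do.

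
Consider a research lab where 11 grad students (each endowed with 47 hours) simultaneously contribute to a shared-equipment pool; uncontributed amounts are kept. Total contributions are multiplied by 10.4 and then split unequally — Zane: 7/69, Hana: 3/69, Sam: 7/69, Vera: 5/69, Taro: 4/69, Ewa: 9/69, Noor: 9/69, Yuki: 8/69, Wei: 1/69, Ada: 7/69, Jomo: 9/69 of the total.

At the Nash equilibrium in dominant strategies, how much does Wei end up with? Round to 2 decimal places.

For player j, contributing a unit is worthwhile iff 10.4 × (j's share) ≥ 1, i.e. iff j's share is at least 0.0962.
Zane, Sam, Ewa, Noor, Yuki, Ada and Jomo clear that bar, contributing 47 each; the remaining 4 contribute 0. Total contributed: 329.
Wei keeps 47 and receives 10.4 × 329 × 1/69 = 49.59 from the shared-equipment pool, for a payoff of 96.59.

96.59 hours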